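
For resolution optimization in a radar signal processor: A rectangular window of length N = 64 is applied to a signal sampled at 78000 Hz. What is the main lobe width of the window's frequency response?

For a rectangular window of length N,
the main lobe width in frequency is 2*f_s/N.
= 2*78000/64 = 4875/2 Hz
This determines the minimum frequency separation for resolving two sinusoids.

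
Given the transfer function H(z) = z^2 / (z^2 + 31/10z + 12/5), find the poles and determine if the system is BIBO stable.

Poles are roots of the denominator: z^2 + 31/10z + 12/5 = 0.
Quadratic formula: z = [-(31/10) +/- sqrt((31/10)^2 - 4*(12/5))] / 2
Discriminant = 961/100 - 48/5 = 1/100; sqrt = 1/10.
z = (-31/10 +/- 1/10) / 2 => z = -3/2 or z = -8/5.
|p1| = 3/2, |p2| = 8/5.
For BIBO stability, all poles must lie inside the unit circle (|p| < 1).
System is UNSTABLE since at least one |p| >= 1.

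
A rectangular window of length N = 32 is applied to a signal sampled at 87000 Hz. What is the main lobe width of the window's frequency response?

For a rectangular window of length N,
the main lobe width in frequency is 2*f_s/N.
= 2*87000/32 = 10875/2 Hz
This determines the minimum frequency separation for resolving two sinusoids.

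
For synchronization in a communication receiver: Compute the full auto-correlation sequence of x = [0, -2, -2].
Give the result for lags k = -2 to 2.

r_xx[k] = sum_m x[m]*x[m+k], indexed from 0, for k = -2 to 2:
  r_xx[-2] = x[2]*x[0] = 0
  r_xx[-1] = x[1]*x[0] + x[2]*x[1] = 4
  r_xx[0] = x[0]*x[0] + x[1]*x[1] + x[2]*x[2] = 8
  r_xx[1] = x[0]*x[1] + x[1]*x[2] = 4
  r_xx[2] = x[0]*x[2] = 0
r_xx = [0, 4, 8, 4, 0]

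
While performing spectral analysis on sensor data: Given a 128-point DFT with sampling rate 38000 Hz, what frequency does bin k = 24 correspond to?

The frequency of DFT bin k is: f_k = k * f_s / N
f_24 = 24 * 38000 / 128 = 7125 Hz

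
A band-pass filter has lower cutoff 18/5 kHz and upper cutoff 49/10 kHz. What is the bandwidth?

Bandwidth = f_high - f_low
= 49/10 kHz - 18/5 kHz = 13/10 kHz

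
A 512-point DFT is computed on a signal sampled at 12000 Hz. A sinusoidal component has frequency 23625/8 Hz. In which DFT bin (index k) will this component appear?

DFT frequency resolution = f_s/N = 12000/512 = 375/16 Hz
Bin index k = f_signal / resolution = 23625/8 / 375/16 = 126
The signal frequency 23625/8 Hz falls in DFT bin k = 126.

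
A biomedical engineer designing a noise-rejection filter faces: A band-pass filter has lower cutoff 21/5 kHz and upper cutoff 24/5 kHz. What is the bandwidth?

Bandwidth = f_high - f_low
= 24/5 kHz - 21/5 kHz = 3/5 kHz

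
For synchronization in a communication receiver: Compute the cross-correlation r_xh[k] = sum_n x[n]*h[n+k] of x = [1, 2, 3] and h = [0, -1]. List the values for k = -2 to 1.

Both sequences indexed from 0 and zero outside their support.
Lags with overlap: k = -2 to 1.
  r_xh[-2] = x[2]*h[0] = 0
  r_xh[-1] = x[1]*h[0] + x[2]*h[1] = -3
  r_xh[0] = x[0]*h[0] + x[1]*h[1] = -2
  r_xh[1] = x[0]*h[1] = -1
r_xh = [0, -3, -2, -1] (for k = -2, ..., 1)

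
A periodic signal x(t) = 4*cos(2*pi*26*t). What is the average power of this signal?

Average power of A*cos(wt) is A^2/2.
P = 4^2 / 2 = 16/2 = 8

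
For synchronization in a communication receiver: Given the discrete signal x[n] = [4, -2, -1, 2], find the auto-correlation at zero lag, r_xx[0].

The auto-correlation at zero lag r_xx[0] equals the signal energy.
r_xx[0] = sum of x[n]^2 = 4^2 + (-2)^2 + (-1)^2 + 2^2
= 16 + 4 + 1 + 4 = 25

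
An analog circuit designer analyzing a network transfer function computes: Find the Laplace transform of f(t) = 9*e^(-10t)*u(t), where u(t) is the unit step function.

Standard Laplace transform pair:
e^(-at)*u(t) <-> 1/(s+a)
With a = 10: L{9*e^(-10t)*u(t)} = 9/(s+10), ROC: Re(s) > -10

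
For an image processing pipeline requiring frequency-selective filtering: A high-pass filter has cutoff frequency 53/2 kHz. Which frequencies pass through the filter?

A high-pass filter passes all frequencies above the cutoff frequency 53/2 kHz and attenuates lower frequencies.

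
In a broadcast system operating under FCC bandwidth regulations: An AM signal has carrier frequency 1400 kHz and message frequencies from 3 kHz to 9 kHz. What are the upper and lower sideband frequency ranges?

Upper sideband (USB) = fc + [fm_low, fm_high] = 1400 + [3, 9] = [1403, 1409] kHz
Lower sideband (LSB) = fc - [fm_high, fm_low] = 1400 - [9, 3] = [1391, 1397] kHz
Total occupied spectrum: 1391 kHz to 1409 kHz (plus carrier at 1400 kHz)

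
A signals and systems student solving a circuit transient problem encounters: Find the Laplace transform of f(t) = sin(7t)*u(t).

Standard pair: sin(wt)*u(t) <-> w/(s^2+w^2)
With w = 7: L{sin(7t)*u(t)} = 7/(s^2+49)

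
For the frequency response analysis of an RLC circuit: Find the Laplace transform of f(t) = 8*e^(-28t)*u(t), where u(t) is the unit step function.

Standard Laplace transform pair:
e^(-at)*u(t) <-> 1/(s+a)
With a = 28: L{8*e^(-28t)*u(t)} = 8/(s+28), ROC: Re(s) > -28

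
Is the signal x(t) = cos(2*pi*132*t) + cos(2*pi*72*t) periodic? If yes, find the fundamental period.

f1 = 132 Hz, f2 = 72 Hz
Period T1 = 1/132, T2 = 1/72
Ratio T1/T2 = 72/132, which is rational.
The signal is periodic with fundamental period T = 1/GCD(132,72) = 1/12 s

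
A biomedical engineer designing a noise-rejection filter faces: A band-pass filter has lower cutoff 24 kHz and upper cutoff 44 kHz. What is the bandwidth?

Bandwidth = f_high - f_low
= 44 kHz - 24 kHz = 20 kHz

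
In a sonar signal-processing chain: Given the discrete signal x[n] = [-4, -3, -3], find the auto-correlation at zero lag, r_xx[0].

The auto-correlation at zero lag r_xx[0] equals the signal energy.
r_xx[0] = sum of x[n]^2 = (-4)^2 + (-3)^2 + (-3)^2
= 16 + 9 + 9 = 34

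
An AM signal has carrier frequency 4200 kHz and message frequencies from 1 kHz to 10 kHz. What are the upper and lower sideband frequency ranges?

Upper sideband (USB) = fc + [fm_low, fm_high] = 4200 + [1, 10] = [4201, 4210] kHz
Lower sideband (LSB) = fc - [fm_high, fm_low] = 4200 - [10, 1] = [4190, 4199] kHz
Total occupied spectrum: 4190 kHz to 4210 kHz (plus carrier at 4200 kHz)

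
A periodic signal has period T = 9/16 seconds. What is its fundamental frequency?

The fundamental frequency is the reciprocal of the period.
f = 1/T = 1/(9/16) = 16/9 Hz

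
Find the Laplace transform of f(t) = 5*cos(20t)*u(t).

Standard pair: cos(wt)*u(t) <-> s/(s^2+w^2)
With w = 20: L{5*cos(20t)*u(t)} = 5s/(s^2+400)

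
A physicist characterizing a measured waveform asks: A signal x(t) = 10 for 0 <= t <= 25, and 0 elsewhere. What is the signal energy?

Energy = integral of |x(t)|^2 dt over the signal duration
= 10^2 * 25 = 100 * 25 = 2500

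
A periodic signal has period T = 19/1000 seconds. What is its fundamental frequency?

The fundamental frequency is the reciprocal of the period.
f = 1/T = 1/(19/1000) = 1000/19 Hz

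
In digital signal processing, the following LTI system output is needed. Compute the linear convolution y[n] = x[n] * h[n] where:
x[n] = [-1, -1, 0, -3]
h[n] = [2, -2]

y[n] = sum_k x[k]*h[n-k]. Output length = len(x) + len(h) - 1 = 4 + 2 - 1 = 5.
y[0] = -1*2 = -2
y[1] = -1*2 + -1*-2 = 0
y[2] = 0*2 + -1*-2 = 2
y[3] = -3*2 + 0*-2 = -6
y[4] = -3*-2 = 6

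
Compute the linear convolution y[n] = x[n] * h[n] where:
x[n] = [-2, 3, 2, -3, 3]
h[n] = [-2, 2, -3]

y[n] = sum_k x[k]*h[n-k]. Output length = len(x) + len(h) - 1 = 5 + 3 - 1 = 7.
y[0] = -2*-2 = 4
y[1] = 3*-2 + -2*2 = -10
y[2] = 2*-2 + 3*2 + -2*-3 = 8
y[3] = -3*-2 + 2*2 + 3*-3 = 1
y[4] = 3*-2 + -3*2 + 2*-3 = -18
y[5] = 3*2 + -3*-3 = 15
y[6] = 3*-3 = -9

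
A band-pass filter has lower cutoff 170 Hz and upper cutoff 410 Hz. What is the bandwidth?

Bandwidth = f_high - f_low
= 410 Hz - 170 Hz = 240 Hz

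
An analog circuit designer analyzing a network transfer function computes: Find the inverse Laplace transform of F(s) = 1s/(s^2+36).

Standard pair: s/(s^2+w^2) <-> cos(wt)*u(t)
With k=1, w=6: f(t) = cos(6t)*u(t)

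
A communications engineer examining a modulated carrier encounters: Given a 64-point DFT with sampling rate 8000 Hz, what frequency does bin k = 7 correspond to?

The frequency of DFT bin k is: f_k = k * f_s / N
f_7 = 7 * 8000 / 64 = 875 Hz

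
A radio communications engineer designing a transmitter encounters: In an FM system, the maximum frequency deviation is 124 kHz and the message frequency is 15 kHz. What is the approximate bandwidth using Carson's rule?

Carson's rule: BW = 2*(delta_f + f_m)
= 2*(124 + 15) kHz = 278 kHz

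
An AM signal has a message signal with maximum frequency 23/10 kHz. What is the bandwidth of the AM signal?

In AM (double-sideband), the bandwidth is twice the message frequency.
BW = 2 * f_m = 2 * 23/10 kHz = 23/5 kHz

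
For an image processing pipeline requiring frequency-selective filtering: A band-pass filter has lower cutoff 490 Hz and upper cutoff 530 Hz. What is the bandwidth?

Bandwidth = f_high - f_low
= 530 Hz - 490 Hz = 40 Hz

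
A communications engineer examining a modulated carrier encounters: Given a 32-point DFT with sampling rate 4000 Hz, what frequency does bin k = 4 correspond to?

The frequency of DFT bin k is: f_k = k * f_s / N
f_4 = 4 * 4000 / 32 = 500 Hz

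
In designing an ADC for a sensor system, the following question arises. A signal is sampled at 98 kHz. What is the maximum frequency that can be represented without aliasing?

The maximum frequency that can be represented without aliasing
is the Nyquist frequency: f_max = f_s / 2 = 98 kHz / 2 = 49 kHz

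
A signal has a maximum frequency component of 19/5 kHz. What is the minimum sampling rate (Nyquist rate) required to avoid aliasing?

By the Nyquist-Shannon sampling theorem,
the minimum sampling rate (Nyquist rate) must be at least 2 * f_max.
Nyquist rate = 2 * 19/5 kHz = 38/5 kHz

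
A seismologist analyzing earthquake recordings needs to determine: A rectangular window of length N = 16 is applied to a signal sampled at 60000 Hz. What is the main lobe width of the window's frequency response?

For a rectangular window of length N,
the main lobe width in frequency is 2*f_s/N.
= 2*60000/16 = 7500 Hz
This determines the minimum frequency separation for resolving two sinusoids.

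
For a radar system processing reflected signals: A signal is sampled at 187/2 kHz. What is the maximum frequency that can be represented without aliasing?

The maximum frequency that can be represented without aliasing
is the Nyquist frequency: f_max = f_s / 2 = 187/2 kHz / 2 = 187/4 kHz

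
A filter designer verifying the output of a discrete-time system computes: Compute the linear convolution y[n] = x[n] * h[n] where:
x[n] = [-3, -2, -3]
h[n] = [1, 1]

y[n] = sum_k x[k]*h[n-k]. Output length = len(x) + len(h) - 1 = 3 + 2 - 1 = 4.
y[0] = -3*1 = -3
y[1] = -2*1 + -3*1 = -5
y[2] = -3*1 + -2*1 = -5
y[3] = -3*1 = -3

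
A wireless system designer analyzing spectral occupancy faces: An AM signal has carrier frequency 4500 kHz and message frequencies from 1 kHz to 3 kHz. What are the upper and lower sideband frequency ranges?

Upper sideband (USB) = fc + [fm_low, fm_high] = 4500 + [1, 3] = [4501, 4503] kHz
Lower sideband (LSB) = fc - [fm_high, fm_low] = 4500 - [3, 1] = [4497, 4499] kHz
Total occupied spectrum: 4497 kHz to 4503 kHz (plus carrier at 4500 kHz)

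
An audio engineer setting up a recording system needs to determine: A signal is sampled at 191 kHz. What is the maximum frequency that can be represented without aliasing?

The maximum frequency that can be represented without aliasing
is the Nyquist frequency: f_max = f_s / 2 = 191 kHz / 2 = 191/2 kHz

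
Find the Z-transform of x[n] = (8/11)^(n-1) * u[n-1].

Time-shifting property: if X(z) = Z{x[n]}, then Z{x[n-d]} = z^(-d) * X(z)
X(z) = z/(z - 8/11) for x[n] = (8/11)^n * u[n]
Z{x[n-1]} = z^(-1) * z/(z - 8/11) = 1/(z - 8/11)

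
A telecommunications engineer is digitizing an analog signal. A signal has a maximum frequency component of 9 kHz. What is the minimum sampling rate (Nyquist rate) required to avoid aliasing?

By the Nyquist-Shannon sampling theorem,
the minimum sampling rate (Nyquist rate) must be at least 2 * f_max.
Nyquist rate = 2 * 9 kHz = 18 kHz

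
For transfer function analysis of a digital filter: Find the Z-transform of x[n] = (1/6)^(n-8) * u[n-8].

Time-shifting property: if X(z) = Z{x[n]}, then Z{x[n-d]} = z^(-d) * X(z)
X(z) = z/(z - 1/6) for x[n] = (1/6)^n * u[n]
Z{x[n-8]} = z^(-8) * z/(z - 1/6) = z^(-7)/(z - 1/6)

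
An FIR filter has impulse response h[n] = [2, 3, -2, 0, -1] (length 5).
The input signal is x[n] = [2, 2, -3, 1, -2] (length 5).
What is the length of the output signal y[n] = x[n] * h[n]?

For linear convolution, the output length is:
len(y) = len(x) + len(h) - 1 = 5 + 5 - 1 = 9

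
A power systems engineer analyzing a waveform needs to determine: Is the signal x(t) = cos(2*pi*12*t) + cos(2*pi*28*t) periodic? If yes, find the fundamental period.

f1 = 12 Hz, f2 = 28 Hz
Period T1 = 1/12, T2 = 1/28
Ratio T1/T2 = 28/12, which is rational.
The signal is periodic with fundamental period T = 1/GCD(12,28) = 1/4 s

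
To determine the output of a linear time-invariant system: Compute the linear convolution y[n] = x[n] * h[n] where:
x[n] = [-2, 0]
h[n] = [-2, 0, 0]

y[n] = sum_k x[k]*h[n-k]. Output length = len(x) + len(h) - 1 = 2 + 3 - 1 = 4.
y[0] = -2*-2 = 4
y[1] = 0*-2 + -2*0 = 0
y[2] = 0*0 + -2*0 = 0
y[3] = 0*0 = 0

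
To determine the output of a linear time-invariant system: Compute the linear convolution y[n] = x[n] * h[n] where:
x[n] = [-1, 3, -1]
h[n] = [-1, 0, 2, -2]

y[n] = sum_k x[k]*h[n-k]. Output length = len(x) + len(h) - 1 = 3 + 4 - 1 = 6.
y[0] = -1*-1 = 1
y[1] = 3*-1 + -1*0 = -3
y[2] = -1*-1 + 3*0 + -1*2 = -1
y[3] = -1*0 + 3*2 + -1*-2 = 8
y[4] = -1*2 + 3*-2 = -8
y[5] = -1*-2 = 2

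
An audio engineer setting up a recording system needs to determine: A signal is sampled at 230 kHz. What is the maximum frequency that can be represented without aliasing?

The maximum frequency that can be represented without aliasing
is the Nyquist frequency: f_max = f_s / 2 = 230 kHz / 2 = 115 kHz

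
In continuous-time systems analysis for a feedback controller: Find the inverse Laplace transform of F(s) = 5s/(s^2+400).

Standard pair: s/(s^2+w^2) <-> cos(wt)*u(t)
With k=5, w=20: f(t) = 5*cos(20t)*u(t)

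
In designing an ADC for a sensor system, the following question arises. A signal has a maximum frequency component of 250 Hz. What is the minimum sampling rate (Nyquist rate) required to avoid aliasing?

By the Nyquist-Shannon sampling theorem,
the minimum sampling rate (Nyquist rate) must be at least 2 * f_max.
Nyquist rate = 2 * 250 Hz = 500 Hz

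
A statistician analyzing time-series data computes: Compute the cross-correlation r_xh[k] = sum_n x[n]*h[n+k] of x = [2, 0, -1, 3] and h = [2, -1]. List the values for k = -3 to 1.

Both sequences indexed from 0 and zero outside their support.
Lags with overlap: k = -3 to 1.
  r_xh[-3] = x[3]*h[0] = 6
  r_xh[-2] = x[2]*h[0] + x[3]*h[1] = -5
  r_xh[-1] = x[1]*h[0] + x[2]*h[1] = 1
  r_xh[0] = x[0]*h[0] + x[1]*h[1] = 4
  r_xh[1] = x[0]*h[1] = -2
r_xh = [6, -5, 1, 4, -2] (for k = -3, ..., 1)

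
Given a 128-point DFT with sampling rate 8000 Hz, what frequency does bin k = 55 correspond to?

The frequency of DFT bin k is: f_k = k * f_s / N
f_55 = 55 * 8000 / 128 = 6875/2 Hz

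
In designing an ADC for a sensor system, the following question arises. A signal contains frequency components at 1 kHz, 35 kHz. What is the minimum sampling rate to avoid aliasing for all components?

The highest frequency component is f_max = 35 kHz.
Nyquist rate = 2 * f_max = 2 * 35 kHz = 70 kHz.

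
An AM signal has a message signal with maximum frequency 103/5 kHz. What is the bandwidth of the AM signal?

In AM (double-sideband), the bandwidth is twice the message frequency.
BW = 2 * f_m = 2 * 103/5 kHz = 206/5 kHz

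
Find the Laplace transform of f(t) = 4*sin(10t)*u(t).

Standard pair: sin(wt)*u(t) <-> w/(s^2+w^2)
With w = 10: L{4*sin(10t)*u(t)} = 40/(s^2+100)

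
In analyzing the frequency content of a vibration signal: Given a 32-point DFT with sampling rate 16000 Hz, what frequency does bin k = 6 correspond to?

The frequency of DFT bin k is: f_k = k * f_s / N
f_6 = 6 * 16000 / 32 = 3000 Hz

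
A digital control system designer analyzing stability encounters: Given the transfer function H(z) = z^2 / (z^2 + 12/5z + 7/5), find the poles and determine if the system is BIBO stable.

Poles are roots of the denominator: z^2 + 12/5z + 7/5 = 0.
Quadratic formula: z = [-(12/5) +/- sqrt((12/5)^2 - 4*(7/5))] / 2
Discriminant = 144/25 - 28/5 = 4/25; sqrt = 2/5.
z = (-12/5 +/- 2/5) / 2 => z = -1 or z = -7/5.
|p1| = 7/5, |p2| = 1.
For BIBO stability, all poles must lie inside the unit circle (|p| < 1).
System is UNSTABLE since at least one |p| >= 1.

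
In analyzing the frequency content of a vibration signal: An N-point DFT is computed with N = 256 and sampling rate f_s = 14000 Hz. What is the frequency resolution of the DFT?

DFT frequency resolution = f_s / N
= 14000 / 256 = 875/16 Hz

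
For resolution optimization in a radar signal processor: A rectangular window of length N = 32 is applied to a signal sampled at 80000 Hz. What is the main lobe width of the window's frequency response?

For a rectangular window of length N,
the main lobe width in frequency is 2*f_s/N.
= 2*80000/32 = 5000 Hz
This determines the minimum frequency separation for resolving two sinusoids.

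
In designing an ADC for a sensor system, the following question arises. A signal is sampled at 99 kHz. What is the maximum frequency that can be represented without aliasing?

The maximum frequency that can be represented without aliasing
is the Nyquist frequency: f_max = f_s / 2 = 99 kHz / 2 = 99/2 kHz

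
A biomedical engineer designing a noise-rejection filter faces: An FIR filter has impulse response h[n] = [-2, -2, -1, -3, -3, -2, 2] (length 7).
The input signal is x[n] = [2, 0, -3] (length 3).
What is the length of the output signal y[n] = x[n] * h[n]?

For linear convolution, the output length is:
len(y) = len(x) + len(h) - 1 = 3 + 7 - 1 = 9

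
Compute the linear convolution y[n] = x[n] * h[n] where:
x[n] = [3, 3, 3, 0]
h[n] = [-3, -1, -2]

y[n] = sum_k x[k]*h[n-k]. Output length = len(x) + len(h) - 1 = 4 + 3 - 1 = 6.
y[0] = 3*-3 = -9
y[1] = 3*-3 + 3*-1 = -12
y[2] = 3*-3 + 3*-1 + 3*-2 = -18
y[3] = 0*-3 + 3*-1 + 3*-2 = -9
y[4] = 0*-1 + 3*-2 = -6
y[5] = 0*-2 = 0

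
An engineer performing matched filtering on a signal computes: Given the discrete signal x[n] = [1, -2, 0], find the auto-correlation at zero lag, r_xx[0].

The auto-correlation at zero lag r_xx[0] equals the signal energy.
r_xx[0] = sum of x[n]^2 = 1^2 + (-2)^2 + 0^2
= 1 + 4 + 0 = 5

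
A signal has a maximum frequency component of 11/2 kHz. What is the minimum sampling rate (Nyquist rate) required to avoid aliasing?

By the Nyquist-Shannon sampling theorem,
the minimum sampling rate (Nyquist rate) must be at least 2 * f_max.
Nyquist rate = 2 * 11/2 kHz = 11 kHz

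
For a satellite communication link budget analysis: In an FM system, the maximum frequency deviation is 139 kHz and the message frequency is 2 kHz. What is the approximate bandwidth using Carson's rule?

Carson's rule: BW = 2*(delta_f + f_m)
= 2*(139 + 2) kHz = 282 kHz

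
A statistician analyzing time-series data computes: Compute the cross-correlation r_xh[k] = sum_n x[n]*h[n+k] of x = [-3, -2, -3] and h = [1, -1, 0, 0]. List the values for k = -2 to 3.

Both sequences indexed from 0 and zero outside their support.
Lags with overlap: k = -2 to 3.
  r_xh[-2] = x[2]*h[0] = -3
  r_xh[-1] = x[1]*h[0] + x[2]*h[1] = 1
  r_xh[0] = x[0]*h[0] + x[1]*h[1] + x[2]*h[2] = -1
  r_xh[1] = x[0]*h[1] + x[1]*h[2] + x[2]*h[3] = 3
  r_xh[2] = x[0]*h[2] + x[1]*h[3] = 0
  r_xh[3] = x[0]*h[3] = 0
r_xh = [-3, 1, -1, 3, 0, 0] (for k = -2, ..., 3)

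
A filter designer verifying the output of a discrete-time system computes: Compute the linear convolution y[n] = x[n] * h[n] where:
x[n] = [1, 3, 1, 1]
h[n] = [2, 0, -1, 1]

y[n] = sum_k x[k]*h[n-k]. Output length = len(x) + len(h) - 1 = 4 + 4 - 1 = 7.
y[0] = 1*2 = 2
y[1] = 3*2 + 1*0 = 6
y[2] = 1*2 + 3*0 + 1*-1 = 1
y[3] = 1*2 + 1*0 + 3*-1 + 1*1 = 0
y[4] = 1*0 + 1*-1 + 3*1 = 2
y[5] = 1*-1 + 1*1 = 0
y[6] = 1*1 = 1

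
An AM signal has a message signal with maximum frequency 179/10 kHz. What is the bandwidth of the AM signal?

In AM (double-sideband), the bandwidth is twice the message frequency.
BW = 2 * f_m = 2 * 179/10 kHz = 179/5 kHz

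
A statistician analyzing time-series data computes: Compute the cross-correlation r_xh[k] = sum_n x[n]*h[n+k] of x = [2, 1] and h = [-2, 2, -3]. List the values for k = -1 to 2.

Both sequences indexed from 0 and zero outside their support.
Lags with overlap: k = -1 to 2.
  r_xh[-1] = x[1]*h[0] = -2
  r_xh[0] = x[0]*h[0] + x[1]*h[1] = -2
  r_xh[1] = x[0]*h[1] + x[1]*h[2] = 1
  r_xh[2] = x[0]*h[2] = -6
r_xh = [-2, -2, 1, -6] (for k = -1, ..., 2)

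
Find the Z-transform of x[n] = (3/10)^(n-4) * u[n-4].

Time-shifting property: if X(z) = Z{x[n]}, then Z{x[n-d]} = z^(-d) * X(z)
X(z) = z/(z - 3/10) for x[n] = (3/10)^n * u[n]
Z{x[n-4]} = z^(-4) * z/(z - 3/10) = z^(-3)/(z - 3/10)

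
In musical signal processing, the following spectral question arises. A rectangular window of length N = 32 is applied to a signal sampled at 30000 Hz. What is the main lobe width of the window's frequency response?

For a rectangular window of length N,
the main lobe width in frequency is 2*f_s/N.
= 2*30000/32 = 1875 Hz
This determines the minimum frequency separation for resolving two sinusoids.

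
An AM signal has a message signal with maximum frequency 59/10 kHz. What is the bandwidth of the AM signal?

In AM (double-sideband), the bandwidth is twice the message frequency.
BW = 2 * f_m = 2 * 59/10 kHz = 59/5 kHz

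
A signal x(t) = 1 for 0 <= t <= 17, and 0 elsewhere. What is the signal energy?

Energy = integral of |x(t)|^2 dt over the signal duration
= 1^2 * 17 = 1 * 17 = 17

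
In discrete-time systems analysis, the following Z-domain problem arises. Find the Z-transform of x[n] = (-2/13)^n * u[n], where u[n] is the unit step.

The Z-transform of a^n * u[n] is z/(z-a) for |z| > |a|.
Here a = -2/13, so X(z) = z/(z - (-2/13)) = 13z/(13z + 2)
ROC: |z| > 2/13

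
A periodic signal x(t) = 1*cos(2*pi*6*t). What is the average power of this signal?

Average power of A*cos(wt) is A^2/2.
P = 1^2 / 2 = 1/2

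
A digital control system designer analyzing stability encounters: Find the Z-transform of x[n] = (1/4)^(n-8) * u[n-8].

Time-shifting property: if X(z) = Z{x[n]}, then Z{x[n-d]} = z^(-d) * X(z)
X(z) = z/(z - 1/4) for x[n] = (1/4)^n * u[n]
Z{x[n-8]} = z^(-8) * z/(z - 1/4) = z^(-7)/(z - 1/4)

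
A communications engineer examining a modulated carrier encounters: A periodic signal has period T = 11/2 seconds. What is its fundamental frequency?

The fundamental frequency is the reciprocal of the period.
f = 1/T = 1/(11/2) = 2/11 Hz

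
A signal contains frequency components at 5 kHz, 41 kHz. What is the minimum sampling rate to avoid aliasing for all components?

The highest frequency component is f_max = 41 kHz.
Nyquist rate = 2 * f_max = 2 * 41 kHz = 82 kHz.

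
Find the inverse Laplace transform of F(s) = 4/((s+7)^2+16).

Standard pair: w/((s+a)^2+w^2) <-> e^(-at)*sin(wt)*u(t)
With a=7, w=4: f(t) = e^(-7t)*sin(4t)*u(t)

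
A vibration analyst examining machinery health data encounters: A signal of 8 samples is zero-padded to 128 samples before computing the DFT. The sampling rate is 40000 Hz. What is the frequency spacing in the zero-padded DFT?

Original DFT: N = 8, resolution = f_s/N = 40000/8 = 5000 Hz
Zero-padded DFT: N = 128, resolution = f_s/N = 40000/128 = 625/2 Hz
Zero-padding interpolates the spectrum (finer frequency grid)
but does NOT improve the true spectral resolution (ability to resolve close frequencies).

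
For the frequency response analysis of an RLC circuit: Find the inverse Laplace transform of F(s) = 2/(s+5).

Standard pair: k/(s+a) <-> k*e^(-at)*u(t)
With k=2, a=5: f(t) = 2*e^(-5t)*u(t)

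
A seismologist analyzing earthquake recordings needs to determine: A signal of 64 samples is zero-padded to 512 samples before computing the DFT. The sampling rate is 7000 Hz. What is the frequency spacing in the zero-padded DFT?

Original DFT: N = 64, resolution = f_s/N = 7000/64 = 875/8 Hz
Zero-padded DFT: N = 512, resolution = f_s/N = 7000/512 = 875/64 Hz
Zero-padding interpolates the spectrum (finer frequency grid)
but does NOT improve the true spectral resolution (ability to resolve close frequencies).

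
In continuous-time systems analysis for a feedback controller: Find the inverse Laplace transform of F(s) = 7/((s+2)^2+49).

Standard pair: w/((s+a)^2+w^2) <-> e^(-at)*sin(wt)*u(t)
With a=2, w=7: f(t) = e^(-2t)*sin(7t)*u(t)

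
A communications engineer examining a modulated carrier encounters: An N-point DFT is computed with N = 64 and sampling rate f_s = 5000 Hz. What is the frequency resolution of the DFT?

DFT frequency resolution = f_s / N
= 5000 / 64 = 625/8 Hz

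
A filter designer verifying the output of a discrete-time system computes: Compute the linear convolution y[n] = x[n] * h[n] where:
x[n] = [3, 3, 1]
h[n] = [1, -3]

y[n] = sum_k x[k]*h[n-k]. Output length = len(x) + len(h) - 1 = 3 + 2 - 1 = 4.
y[0] = 3*1 = 3
y[1] = 3*1 + 3*-3 = -6
y[2] = 1*1 + 3*-3 = -8
y[3] = 1*-3 = -3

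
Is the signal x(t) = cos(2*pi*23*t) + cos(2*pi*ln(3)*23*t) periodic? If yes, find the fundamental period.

f1 = 23 Hz, f2 = 23*ln(3) Hz
Ratio f2/f1 = ln(3), which is irrational.
Since the frequency ratio is irrational, no common period exists.
The signal is not periodic.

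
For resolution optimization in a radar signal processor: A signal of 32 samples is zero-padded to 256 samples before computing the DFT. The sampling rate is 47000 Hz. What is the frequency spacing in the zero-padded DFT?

Original DFT: N = 32, resolution = f_s/N = 47000/32 = 5875/4 Hz
Zero-padded DFT: N = 256, resolution = f_s/N = 47000/256 = 5875/32 Hz
Zero-padding interpolates the spectrum (finer frequency grid)
but does NOT improve the true spectral resolution (ability to resolve close frequencies).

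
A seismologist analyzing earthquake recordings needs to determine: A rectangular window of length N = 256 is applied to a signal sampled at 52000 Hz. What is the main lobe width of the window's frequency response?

For a rectangular window of length N,
the main lobe width in frequency is 2*f_s/N.
= 2*52000/256 = 1625/4 Hz
This determines the minimum frequency separation for resolving two sinusoids.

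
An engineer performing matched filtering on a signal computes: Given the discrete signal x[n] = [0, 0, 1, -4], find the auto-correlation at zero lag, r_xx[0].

The auto-correlation at zero lag r_xx[0] equals the signal energy.
r_xx[0] = sum of x[n]^2 = 0^2 + 0^2 + 1^2 + (-4)^2
= 0 + 0 + 1 + 16 = 17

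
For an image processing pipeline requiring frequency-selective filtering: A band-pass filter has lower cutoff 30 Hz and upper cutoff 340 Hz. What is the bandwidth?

Bandwidth = f_high - f_low
= 340 Hz - 30 Hz = 310 Hz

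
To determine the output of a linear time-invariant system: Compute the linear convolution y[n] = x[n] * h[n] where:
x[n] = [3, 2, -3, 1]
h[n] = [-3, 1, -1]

y[n] = sum_k x[k]*h[n-k]. Output length = len(x) + len(h) - 1 = 4 + 3 - 1 = 6.
y[0] = 3*-3 = -9
y[1] = 2*-3 + 3*1 = -3
y[2] = -3*-3 + 2*1 + 3*-1 = 8
y[3] = 1*-3 + -3*1 + 2*-1 = -8
y[4] = 1*1 + -3*-1 = 4
y[5] = 1*-1 = -1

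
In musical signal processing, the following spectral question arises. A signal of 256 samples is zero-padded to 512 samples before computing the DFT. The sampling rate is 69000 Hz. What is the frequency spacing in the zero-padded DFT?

Original DFT: N = 256, resolution = f_s/N = 69000/256 = 8625/32 Hz
Zero-padded DFT: N = 512, resolution = f_s/N = 69000/512 = 8625/64 Hz
Zero-padding interpolates the spectrum (finer frequency grid)
but does NOT improve the true spectral resolution (ability to resolve close frequencies).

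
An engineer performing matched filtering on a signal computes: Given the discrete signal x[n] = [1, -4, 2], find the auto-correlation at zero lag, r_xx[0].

The auto-correlation at zero lag r_xx[0] equals the signal energy.
r_xx[0] = sum of x[n]^2 = 1^2 + (-4)^2 + 2^2
= 1 + 16 + 4 = 21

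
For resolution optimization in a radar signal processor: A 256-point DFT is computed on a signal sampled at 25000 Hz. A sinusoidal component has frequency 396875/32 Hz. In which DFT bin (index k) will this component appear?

DFT frequency resolution = f_s/N = 25000/256 = 3125/32 Hz
Bin index k = f_signal / resolution = 396875/32 / 3125/32 = 127
The signal frequency 396875/32 Hz falls in DFT bin k = 127.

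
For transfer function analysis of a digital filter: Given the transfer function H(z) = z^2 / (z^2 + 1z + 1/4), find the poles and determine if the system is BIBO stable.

Poles are roots of the denominator: z^2 + 1z + 1/4 = 0.
Quadratic formula: z = [-(1) +/- sqrt((1)^2 - 4*(1/4))] / 2
Discriminant = 1 - 1 = 0; sqrt = 0.
z = (-1 +/- 0) / 2 = -1/2 (repeated root).
|p1| = 1/2, |p2| = 1/2.
For BIBO stability, all poles must lie inside the unit circle (|p| < 1).
System is STABLE since both |p| < 1.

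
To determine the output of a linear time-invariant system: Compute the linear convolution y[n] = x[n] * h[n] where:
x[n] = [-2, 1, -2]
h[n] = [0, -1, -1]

y[n] = sum_k x[k]*h[n-k]. Output length = len(x) + len(h) - 1 = 3 + 3 - 1 = 5.
y[0] = -2*0 = 0
y[1] = 1*0 + -2*-1 = 2
y[2] = -2*0 + 1*-1 + -2*-1 = 1
y[3] = -2*-1 + 1*-1 = 1
y[4] = -2*-1 = 2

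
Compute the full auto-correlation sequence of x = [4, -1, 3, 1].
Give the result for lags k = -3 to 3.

r_xx[k] = sum_m x[m]*x[m+k], indexed from 0, for k = -3 to 3:
  r_xx[-3] = x[3]*x[0] = 4
  r_xx[-2] = x[2]*x[0] + x[3]*x[1] = 11
  r_xx[-1] = x[1]*x[0] + x[2]*x[1] + x[3]*x[2] = -4
  r_xx[0] = x[0]*x[0] + x[1]*x[1] + x[2]*x[2] + x[3]*x[3] = 27
  r_xx[1] = x[0]*x[1] + x[1]*x[2] + x[2]*x[3] = -4
  r_xx[2] = x[0]*x[2] + x[1]*x[3] = 11
  r_xx[3] = x[0]*x[3] = 4
r_xx = [4, 11, -4, 27, -4, 11, 4]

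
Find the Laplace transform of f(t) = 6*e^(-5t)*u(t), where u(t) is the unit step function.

Standard Laplace transform pair:
e^(-at)*u(t) <-> 1/(s+a)
With a = 5: L{6*e^(-5t)*u(t)} = 6/(s+5), ROC: Re(s) > -5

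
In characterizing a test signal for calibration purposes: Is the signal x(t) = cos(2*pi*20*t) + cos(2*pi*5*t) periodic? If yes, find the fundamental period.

f1 = 20 Hz, f2 = 5 Hz
Period T1 = 1/20, T2 = 1/5
Ratio T1/T2 = 5/20, which is rational.
The signal is periodic with fundamental period T = 1/GCD(20,5) = 1/5 s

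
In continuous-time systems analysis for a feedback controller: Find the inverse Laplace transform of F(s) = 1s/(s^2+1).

Standard pair: s/(s^2+w^2) <-> cos(wt)*u(t)
With k=1, w=1: f(t) = cos(t)*u(t)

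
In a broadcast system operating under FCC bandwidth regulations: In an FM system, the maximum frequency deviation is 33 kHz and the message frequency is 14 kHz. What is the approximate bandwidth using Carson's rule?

Carson's rule: BW = 2*(delta_f + f_m)
= 2*(33 + 14) kHz = 94 kHz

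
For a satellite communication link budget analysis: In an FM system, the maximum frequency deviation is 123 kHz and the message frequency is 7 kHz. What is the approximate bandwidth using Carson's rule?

Carson's rule: BW = 2*(delta_f + f_m)
= 2*(123 + 7) kHz = 260 kHz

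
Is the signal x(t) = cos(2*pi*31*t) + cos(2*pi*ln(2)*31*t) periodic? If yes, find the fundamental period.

f1 = 31 Hz, f2 = 31*ln(2) Hz
Ratio f2/f1 = ln(2), which is irrational.
Since the frequency ratio is irrational, no common period exists.
The signal is not periodic.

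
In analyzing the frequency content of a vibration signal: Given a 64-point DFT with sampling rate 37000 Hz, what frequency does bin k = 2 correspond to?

The frequency of DFT bin k is: f_k = k * f_s / N
f_2 = 2 * 37000 / 64 = 4625/4 Hz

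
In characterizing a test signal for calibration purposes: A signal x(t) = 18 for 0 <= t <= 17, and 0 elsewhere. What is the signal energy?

Energy = integral of |x(t)|^2 dt over the signal duration
= 18^2 * 17 = 324 * 17 = 5508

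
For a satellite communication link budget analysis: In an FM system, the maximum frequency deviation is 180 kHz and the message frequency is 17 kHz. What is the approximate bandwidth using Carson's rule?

Carson's rule: BW = 2*(delta_f + f_m)
= 2*(180 + 17) kHz = 394 kHz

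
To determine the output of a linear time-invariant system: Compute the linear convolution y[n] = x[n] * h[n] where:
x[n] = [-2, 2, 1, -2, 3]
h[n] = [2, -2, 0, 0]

y[n] = sum_k x[k]*h[n-k]. Output length = len(x) + len(h) - 1 = 5 + 4 - 1 = 8.
y[0] = -2*2 = -4
y[1] = 2*2 + -2*-2 = 8
y[2] = 1*2 + 2*-2 + -2*0 = -2
y[3] = -2*2 + 1*-2 + 2*0 + -2*0 = -6
y[4] = 3*2 + -2*-2 + 1*0 + 2*0 = 10
y[5] = 3*-2 + -2*0 + 1*0 = -6
y[6] = 3*0 + -2*0 = 0
y[7] = 3*0 = 0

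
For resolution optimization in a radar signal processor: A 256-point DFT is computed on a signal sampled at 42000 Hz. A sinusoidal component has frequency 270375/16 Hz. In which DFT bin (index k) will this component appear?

DFT frequency resolution = f_s/N = 42000/256 = 2625/16 Hz
Bin index k = f_signal / resolution = 270375/16 / 2625/16 = 103
The signal frequency 270375/16 Hz falls in DFT bin k = 103.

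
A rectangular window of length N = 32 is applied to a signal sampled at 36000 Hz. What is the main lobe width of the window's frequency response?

For a rectangular window of length N,
the main lobe width in frequency is 2*f_s/N.
= 2*36000/32 = 2250 Hz
This determines the minimum frequency separation for resolving two sinusoids.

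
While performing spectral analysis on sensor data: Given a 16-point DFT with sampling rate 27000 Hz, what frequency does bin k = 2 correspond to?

The frequency of DFT bin k is: f_k = k * f_s / N
f_2 = 2 * 27000 / 16 = 3375 Hz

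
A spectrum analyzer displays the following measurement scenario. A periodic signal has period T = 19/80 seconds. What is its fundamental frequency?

The fundamental frequency is the reciprocal of the period.
f = 1/T = 1/(19/80) = 80/19 Hz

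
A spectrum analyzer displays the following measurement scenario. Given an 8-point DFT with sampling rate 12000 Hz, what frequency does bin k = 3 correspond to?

The frequency of DFT bin k is: f_k = k * f_s / N
f_3 = 3 * 12000 / 8 = 4500 Hz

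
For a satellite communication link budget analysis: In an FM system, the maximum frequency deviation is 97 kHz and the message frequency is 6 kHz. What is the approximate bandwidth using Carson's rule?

Carson's rule: BW = 2*(delta_f + f_m)
= 2*(97 + 6) kHz = 206 kHz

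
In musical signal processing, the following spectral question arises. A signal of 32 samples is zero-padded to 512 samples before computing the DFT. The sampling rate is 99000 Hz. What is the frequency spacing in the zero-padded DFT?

Original DFT: N = 32, resolution = f_s/N = 99000/32 = 12375/4 Hz
Zero-padded DFT: N = 512, resolution = f_s/N = 99000/512 = 12375/64 Hz
Zero-padding interpolates the spectrum (finer frequency grid)
but does NOT improve the true spectral resolution (ability to resolve close frequencies).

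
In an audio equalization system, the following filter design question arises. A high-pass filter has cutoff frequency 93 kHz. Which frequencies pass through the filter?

A high-pass filter passes all frequencies above the cutoff frequency 93 kHz and attenuates lower frequencies.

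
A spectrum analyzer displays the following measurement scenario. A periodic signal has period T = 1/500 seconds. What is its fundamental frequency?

The fundamental frequency is the reciprocal of the period.
f = 1/T = 1/(1/500) = 500 Hz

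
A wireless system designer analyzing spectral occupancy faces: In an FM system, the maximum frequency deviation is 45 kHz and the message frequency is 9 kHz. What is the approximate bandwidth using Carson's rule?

Carson's rule: BW = 2*(delta_f + f_m)
= 2*(45 + 9) kHz = 108 kHz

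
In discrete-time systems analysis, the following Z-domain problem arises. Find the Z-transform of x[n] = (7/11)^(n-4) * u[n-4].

Time-shifting property: if X(z) = Z{x[n]}, then Z{x[n-d]} = z^(-d) * X(z)
X(z) = z/(z - 7/11) for x[n] = (7/11)^n * u[n]
Z{x[n-4]} = z^(-4) * z/(z - 7/11) = z^(-3)/(z - 7/11)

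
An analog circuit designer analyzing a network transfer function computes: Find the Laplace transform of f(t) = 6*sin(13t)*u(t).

Standard pair: sin(wt)*u(t) <-> w/(s^2+w^2)
With w = 13: L{6*sin(13t)*u(t)} = 78/(s^2+169)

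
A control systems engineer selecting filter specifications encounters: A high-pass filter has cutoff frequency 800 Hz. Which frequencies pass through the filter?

A high-pass filter passes all frequencies above the cutoff frequency 800 Hz and attenuates lower frequencies.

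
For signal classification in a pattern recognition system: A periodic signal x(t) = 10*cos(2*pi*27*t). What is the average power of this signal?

Average power of A*cos(wt) is A^2/2.
P = 10^2 / 2 = 100/2 = 50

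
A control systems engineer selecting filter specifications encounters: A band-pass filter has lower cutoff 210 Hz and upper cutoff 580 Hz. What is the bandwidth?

Bandwidth = f_high - f_low
= 580 Hz - 210 Hz = 370 Hz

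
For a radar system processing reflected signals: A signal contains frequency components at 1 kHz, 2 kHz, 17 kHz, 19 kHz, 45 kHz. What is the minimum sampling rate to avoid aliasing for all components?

The highest frequency component is f_max = 45 kHz.
Nyquist rate = 2 * f_max = 2 * 45 kHz = 90 kHz.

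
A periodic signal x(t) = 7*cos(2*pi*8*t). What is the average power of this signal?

Average power of A*cos(wt) is A^2/2.
P = 7^2 / 2 = 49/2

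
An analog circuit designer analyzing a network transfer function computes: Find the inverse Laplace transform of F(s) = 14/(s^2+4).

Standard pair: w/(s^2+w^2) <-> sin(wt)*u(t)
Recognize w^2 = 4, so w = 2; numerator 14 = 7*2.
f(t) = 7*sin(2t)*u(t)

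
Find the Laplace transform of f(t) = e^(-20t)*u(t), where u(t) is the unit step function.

Standard Laplace transform pair:
e^(-at)*u(t) <-> 1/(s+a)
With a = 20: L{e^(-20t)*u(t)} = 1/(s+20), ROC: Re(s) > -20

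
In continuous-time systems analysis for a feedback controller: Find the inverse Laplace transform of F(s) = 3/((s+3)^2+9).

Standard pair: w/((s+a)^2+w^2) <-> e^(-at)*sin(wt)*u(t)
With a=3, w=3: f(t) = e^(-3t)*sin(3t)*u(t)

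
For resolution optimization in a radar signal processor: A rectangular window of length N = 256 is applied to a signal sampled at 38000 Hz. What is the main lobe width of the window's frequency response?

For a rectangular window of length N,
the main lobe width in frequency is 2*f_s/N.
= 2*38000/256 = 2375/8 Hz
This determines the minimum frequency separation for resolving two sinusoids.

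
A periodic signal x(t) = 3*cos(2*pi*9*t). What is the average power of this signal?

Average power of A*cos(wt) is A^2/2.
P = 3^2 / 2 = 9/2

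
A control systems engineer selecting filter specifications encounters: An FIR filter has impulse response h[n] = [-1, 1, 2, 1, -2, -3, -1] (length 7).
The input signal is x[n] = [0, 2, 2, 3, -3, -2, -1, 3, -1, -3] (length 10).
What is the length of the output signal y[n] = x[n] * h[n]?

For linear convolution, the output length is:
len(y) = len(x) + len(h) - 1 = 10 + 7 - 1 = 16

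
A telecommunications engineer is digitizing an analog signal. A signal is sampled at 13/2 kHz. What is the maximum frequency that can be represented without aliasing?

The maximum frequency that can be represented without aliasing
is the Nyquist frequency: f_max = f_s / 2 = 13/2 kHz / 2 = 13/4 kHz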